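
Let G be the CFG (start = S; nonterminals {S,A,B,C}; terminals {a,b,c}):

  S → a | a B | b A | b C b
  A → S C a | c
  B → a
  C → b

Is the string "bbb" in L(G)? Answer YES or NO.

CNF form of G:
  S -> T0 B | T1 A | T1 X3 | a
  A -> S X2 | c
  B -> a
  C -> b
  T0 -> a
  T1 -> b
  X2 -> C T0
  X3 -> C T1

CYK fill:
  [0..0]={C,T1}  "b"  orig:{C}
  [1..1]={C,T1}  "b"  orig:{C}
  [2..2]={C,T1}  "b"  orig:{C}
  [0..1]={X3}  "bb"  orig:{}
  [1..2]={X3}  "bb"  orig:{}
  [0..2]={S}  "bbb"

S ∈ T[0,2] ⇒ YES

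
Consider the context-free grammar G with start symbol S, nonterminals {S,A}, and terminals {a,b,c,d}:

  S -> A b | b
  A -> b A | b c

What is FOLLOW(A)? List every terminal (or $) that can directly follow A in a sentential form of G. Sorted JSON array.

FIRST sets, iterate to fixpoint:
[1]
  A via A→b A: +{b}
  S via S→A b: +{b}
  FIRST(S)={b}  FIRST(A)={b}
[2] (stable)
  FIRST(S)={b}  FIRST(A)={b}

FOLLOW iteration:
FOLLOW(S) := {$}
iter 1:
  S→A b: FOLLOW(A) ⊇ FIRST(b) = {b}; new: +{b}
  FOLLOW[S]={$}  FOLLOW[A]={b}
iter 2: (stable)
  FOLLOW[S]={$}  FOLLOW[A]={b}

FOLLOW(A) = ["b"]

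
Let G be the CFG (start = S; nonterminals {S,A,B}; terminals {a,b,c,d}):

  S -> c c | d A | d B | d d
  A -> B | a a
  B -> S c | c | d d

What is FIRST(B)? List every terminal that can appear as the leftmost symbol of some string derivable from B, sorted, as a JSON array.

FIRST iteration:
round 1:
  A via A→a a: +{a}
  B via B→c: +{c}
  B via B→d d: +{d}
  S via S→c c: +{c}
  S via S→d A: +{d}
  S: {c,d}  A: {a}  B: {c,d}
round 2:
  A via A→B: +{c,d}
  S: {c,d}  A: {a,c,d}  B: {c,d}
round 3: done
  S: {c,d}  A: {a,c,d}  B: {c,d}

FIRST(B) = ["c", "d"]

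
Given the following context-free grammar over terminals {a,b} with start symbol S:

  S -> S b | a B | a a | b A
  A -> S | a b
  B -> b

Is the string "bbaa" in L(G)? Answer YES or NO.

Convert to CNF:
  S -> S T0 | T0 A | T1 B | T1 T1
  A -> S T0 | T0 A | T1 B | T1 T0 | T1 T1
  B -> b
  T0 -> b
  T1 -> a

CYK fill:
  T[0,0] 'b' = {B,T0}  orig:{B}
  T[1,1] 'b' = {B,T0}  orig:{B}
  T[2,2] 'a' = {T1}  orig:{}
  T[3,3] 'a' = {T1}  orig:{}
  T[0,1] 'bb' = ∅
  T[1,2] 'ba' = ∅
  T[2,3] 'aa' = {A,S}
  T[0,2] 'bba' = ∅
  T[1,3] 'baa' = {A,S}
  T[0,3] 'bbaa' = {A,S}

S ∈ T[0,3] ⇒ YES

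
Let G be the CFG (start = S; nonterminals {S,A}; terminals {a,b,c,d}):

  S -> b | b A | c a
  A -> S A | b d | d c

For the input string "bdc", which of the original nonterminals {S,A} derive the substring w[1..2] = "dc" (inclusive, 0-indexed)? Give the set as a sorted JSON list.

CNF form of G:
  S -> T0 A | T2 T3 | b
  A -> S A | T0 T1 | T1 T2
  T0 -> b
  T1 -> d
  T2 -> c
  T3 -> a

CYK fill (cells [i..j] with 1 ≤ i ≤ j ≤ 2 only):
  [1..1]={T1}  "d"  orig:{}
  [2..2]={T2}  "c"  orig:{}
  [1..2]={A}  "dc"

Original NTs in T[1,2] deriving "dc": ["A"]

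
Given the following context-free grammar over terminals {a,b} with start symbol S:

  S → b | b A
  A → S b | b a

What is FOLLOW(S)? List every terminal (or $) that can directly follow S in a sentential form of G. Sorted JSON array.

FIRST iteration:
iter 1:
  A via A→b a: +{b}
  S via S→b: +{b}
  FIRST(S)={b}  FIRST(A)={b}
iter 2: done
  FIRST(S)={b}  FIRST(A)={b}

FOLLOW sets:
seed FOLLOW(S) with $
iter 1:
  A→S b: FOLLOW(S) ⊇ FIRST(b) = {b}; new: +{b}
  S→b A: FOLLOW(A) ⊇ FOLLOW(S) ⊇ {$,b}; new: +{$,b}
  FOLLOW(S)={$,b}  FOLLOW(A)={$,b}
iter 2: done
  FOLLOW(S)={$,b}  FOLLOW(A)={$,b}

FOLLOW(S) = ["$", "b"]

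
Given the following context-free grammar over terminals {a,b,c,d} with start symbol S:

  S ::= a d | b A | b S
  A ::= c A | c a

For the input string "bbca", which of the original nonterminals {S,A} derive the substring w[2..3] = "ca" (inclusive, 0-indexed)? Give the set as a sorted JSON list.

Convert to CNF:
  S -> T1 T2 | T3 A | T3 S
  A -> T0 A | T0 T1
  T0 -> c
  T1 -> a
  T2 -> d
  T3 -> b

CYK table (by increasing span) — only the sub-triangle for w[2..3]:
  T[2,2] 'c' = {T0}  orig:{}
  T[3,3] 'a' = {T1}  orig:{}
  T[2,3] 'ca' = {A}

Original NTs in T[2,3] deriving "ca": ["A"]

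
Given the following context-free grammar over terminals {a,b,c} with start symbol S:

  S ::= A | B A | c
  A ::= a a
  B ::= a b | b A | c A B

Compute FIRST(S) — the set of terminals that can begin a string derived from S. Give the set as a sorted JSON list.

FIRST iteration:
[1]
  A via A→a a: +{a}
  B via B→a b: +{a}
  B via B→b A: +{b}
  B via B→c A B: +{c}
  S via S→A: +{a}
  S via S→B A: +{b,c}
  FIRST(S)={a,b,c}  FIRST(A)={a}  FIRST(B)={a,b,c}
[2] — fixpoint
  FIRST(S)={a,b,c}  FIRST(A)={a}  FIRST(B)={a,b,c}

FIRST(S) = ["a", "b", "c"]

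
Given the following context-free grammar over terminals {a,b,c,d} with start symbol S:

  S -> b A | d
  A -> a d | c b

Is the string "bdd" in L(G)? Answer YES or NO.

Convert to CNF:
  S -> T3 A | d
  A -> T0 T1 | T2 T3
  T0 -> a
  T1 -> d
  T2 -> c
  T3 -> b

CYK table (by increasing span):
  [0..0]={T3}  "b"  orig:{}
  [1..1]={S,T1}  "d"  orig:{S}
  [2..2]={S,T1}  "d"  orig:{S}
  [0..1]=∅  "bd"
  [1..2]=∅  "dd"
  [0..2]=∅  "bdd"

S ∉ T[0,2] ⇒ NO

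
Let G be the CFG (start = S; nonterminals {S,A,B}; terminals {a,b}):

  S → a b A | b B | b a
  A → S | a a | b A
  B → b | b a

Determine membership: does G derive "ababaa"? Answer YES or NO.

Convert to CNF:
  S -> T0 X3 | T1 B | T1 T0
  A -> T0 T0 | T0 X2 | T1 A | T1 B | T1 T0
  B -> T1 T0 | b
  T0 -> a
  T1 -> b
  X2 -> T1 A
  X3 -> T1 A

CYK table (by increasing span):
  T[0,0] 'a' = {T0}  orig:{}
  T[1,1] 'b' = {B,T1}  orig:{B}
  T[2,2] 'a' = {T0}  orig:{}
  T[3,3] 'b' = {B,T1}  orig:{B}
  T[4,4] 'a' = {T0}  orig:{}
  T[5,5] 'a' = {T0}  orig:{}
  T[0,1] 'ab' = ∅
  T[1,2] 'ba' = {A,B,S}
  T[2,3] 'ab' = ∅
  T[3,4] 'ba' = {A,B,S}
  T[4,5] 'aa' = {A}
  T[0,2] 'aba' = ∅
  T[1,3] 'bab' = ∅
  T[2,4] 'aba' = ∅
  T[3,5] 'baa' = {A,X2,X3}  orig:{A}
  T[0,3] 'abab' = ∅
  T[1,4] 'baba' = ∅
  T[2,5] 'abaa' = {A,S}
  T[0,4] 'ababa' = ∅
  T[1,5] 'babaa' = {A,X2,X3}  orig:{A}
  T[0,5] 'ababaa' = {A,S}

S ∈ T[0,5] ⇒ YES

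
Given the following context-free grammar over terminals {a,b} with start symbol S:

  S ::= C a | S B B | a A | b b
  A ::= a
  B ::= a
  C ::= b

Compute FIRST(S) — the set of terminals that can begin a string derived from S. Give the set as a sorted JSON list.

FIRST sets, iterate to fixpoint:
iter 1:
  A via A→a: +{a}
  B via B→a: +{a}
  C via C→b: +{b}
  S via S→C a: +{b}
  S via S→a A: +{a}
  FIRST[S]={a,b}  FIRST[A]={a}  FIRST[B]={a}  FIRST[C]={b}
iter 2: (no change)
  FIRST[S]={a,b}  FIRST[A]={a}  FIRST[B]={a}  FIRST[C]={b}

FIRST(S) = ["a", "b"]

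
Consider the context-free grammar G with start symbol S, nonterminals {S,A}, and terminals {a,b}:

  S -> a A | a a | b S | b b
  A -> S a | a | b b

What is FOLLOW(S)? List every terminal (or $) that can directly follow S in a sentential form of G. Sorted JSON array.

FIRST iteration:
iter 1:
  A via A→a: +{a}
  A via A→b b: +{b}
  S via S→a A: +{a}
  S via S→b S: +{b}
  FIRST[S]={a,b}  FIRST[A]={a,b}
iter 2: done
  FIRST[S]={a,b}  FIRST[A]={a,b}

Compute FOLLOW by fixpoint:
FOLLOW(S) := {$}
[1]
  A→S a: FOLLOW(S) ⊇ FIRST(a) = {a}; new: +{a}
  S→a A: FOLLOW(A) ⊇ FOLLOW(S) ⊇ {$,a}; new: +{$,a}
  FOLLOW(S)={$,a}  FOLLOW(A)={$,a}
[2] — fixpoint
  FOLLOW(S)={$,a}  FOLLOW(A)={$,a}

FOLLOW(S) = ["$", "a"]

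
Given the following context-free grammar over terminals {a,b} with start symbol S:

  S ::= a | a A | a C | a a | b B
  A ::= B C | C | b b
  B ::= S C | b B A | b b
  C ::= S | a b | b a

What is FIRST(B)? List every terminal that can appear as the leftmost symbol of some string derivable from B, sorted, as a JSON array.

Compute FIRST by fixpoint:
pass 1:
  A via A→b b: +{b}
  B via B→b B A: +{b}
  C via C→a b: +{a}
  C via C→b a: +{b}
  S via S→a: +{a}
  S via S→b B: +{b}
  S: {a,b}  A: {b}  B: {b}  C: {a,b}
pass 2:
  A via A→C: +{a}
  B via B→S C: +{a}
  S: {a,b}  A: {a,b}  B: {a,b}  C: {a,b}
pass 3: (no change)
  S: {a,b}  A: {a,b}  B: {a,b}  C: {a,b}

FIRST(B) = ["a", "b"]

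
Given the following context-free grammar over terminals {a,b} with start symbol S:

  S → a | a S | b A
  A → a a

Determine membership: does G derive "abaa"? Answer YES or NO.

CNF form of G:
  S -> T0 S | T1 A | a
  A -> T0 T0
  T0 -> a
  T1 -> b

Fill CYK table bottom-up:
  [0..0]={S,T0}  "a"  orig:{S}
  [1..1]={T1}  "b"  orig:{}
  [2..2]={S,T0}  "a"  orig:{S}
  [3..3]={S,T0}  "a"  orig:{S}
  [0..1]=∅  "ab"
  [1..2]=∅  "ba"
  [2..3]={A,S}  "aa"
  [0..2]=∅  "aba"
  [1..3]={S}  "baa"
  [0..3]={S}  "abaa"

S ∈ T[0,3] ⇒ YES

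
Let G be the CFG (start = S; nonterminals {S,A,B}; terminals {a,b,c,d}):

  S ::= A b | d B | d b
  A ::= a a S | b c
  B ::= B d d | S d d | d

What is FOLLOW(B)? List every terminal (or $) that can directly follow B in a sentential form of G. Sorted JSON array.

FIRST iteration:
iter 1:
  A via A→a a S: +{a}
  A via A→b c: +{b}
  B via B→d: +{d}
  S via S→A b: +{a,b}
  S via S→d B: +{d}
  S: {a,b,d}  A: {a,b}  B: {d}
iter 2:
  B via B→S d d: +{a,b}
  S: {a,b,d}  A: {a,b}  B: {a,b,d}
iter 3: done
  S: {a,b,d}  A: {a,b}  B: {a,b,d}

FOLLOW iteration:
seed FOLLOW(S) with $
[1]
  B→B d d: FOLLOW(B) ⊇ FIRST(d) = {d}; new: +{d}
  B→S d d: FOLLOW(S) ⊇ FIRST(d) = {d}; new: +{d}
  S→A b: FOLLOW(A) ⊇ FIRST(b) = {b}; new: +{b}
  S→d B: FOLLOW(B) ⊇ FOLLOW(S) ⊇ {$,d}; new: +{$}
  S: {$,d}  A: {b}  B: {$,d}
[2]
  A→a a S: FOLLOW(S) ⊇ FOLLOW(A) ⊇ {b}; new: +{b}
  S→d B: FOLLOW(B) ⊇ FOLLOW(S) ⊇ {$,b,d}; new: +{b}
  S: {$,b,d}  A: {b}  B: {$,b,d}
[3] (stable)
  S: {$,b,d}  A: {b}  B: {$,b,d}

FOLLOW(B) = ["$", "b", "d"]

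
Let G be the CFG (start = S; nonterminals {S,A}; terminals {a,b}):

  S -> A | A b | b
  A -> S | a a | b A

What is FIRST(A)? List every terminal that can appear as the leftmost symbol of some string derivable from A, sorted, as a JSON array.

FIRST sets, iterate to fixpoint:
round 1:
  A via A→a a: +{a}
  A via A→b A: +{b}
  S via S→A: +{a,b}
  S: {a,b}  A: {a,b}
round 2: (stable)
  S: {a,b}  A: {a,b}

FIRST(A) = ["a", "b"]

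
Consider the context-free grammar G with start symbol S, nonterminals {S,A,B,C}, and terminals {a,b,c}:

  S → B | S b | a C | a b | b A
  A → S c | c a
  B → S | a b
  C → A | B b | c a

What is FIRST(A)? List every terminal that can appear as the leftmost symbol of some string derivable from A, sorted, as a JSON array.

FIRST iteration:
round 1:
  A via A→c a: +{c}
  B via B→a b: +{a}
  C via C→A: +{c}
  C via C→B b: +{a}
  S via S→B: +{a}
  S via S→b A: +{b}
  FIRST[S]={a,b}  FIRST[A]={c}  FIRST[B]={a}  FIRST[C]={a,c}
round 2:
  A via A→S c: +{a,b}
  B via B→S: +{b}
  C via C→A: +{b}
  FIRST[S]={a,b}  FIRST[A]={a,b,c}  FIRST[B]={a,b}  FIRST[C]={a,b,c}
round 3: (stable)
  FIRST[S]={a,b}  FIRST[A]={a,b,c}  FIRST[B]={a,b}  FIRST[C]={a,b,c}

FIRST(A) = ["a", "b", "c"]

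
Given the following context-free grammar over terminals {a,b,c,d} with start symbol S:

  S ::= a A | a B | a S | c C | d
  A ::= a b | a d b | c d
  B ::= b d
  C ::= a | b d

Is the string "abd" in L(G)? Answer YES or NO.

CNF form of G:
  S -> T0 A | T0 B | T0 S | T3 C | d
  A -> T0 T1 | T0 X4 | T3 T2
  B -> T1 T2
  C -> T1 T2 | a
  T0 -> a
  T1 -> b
  T2 -> d
  T3 -> c
  X4 -> T2 T1

CYK table (by increasing span):
  cell(0,0) a: {C,T0}  orig:{C}
  cell(1,1) b: {T1}  orig:{}
  cell(2,2) d: {S,T2}  orig:{S}
  cell(0,1) ab: {A}
  cell(1,2) bd: {B,C}
  cell(0,2) abd: {S}

S ∈ T[0,2] ⇒ YES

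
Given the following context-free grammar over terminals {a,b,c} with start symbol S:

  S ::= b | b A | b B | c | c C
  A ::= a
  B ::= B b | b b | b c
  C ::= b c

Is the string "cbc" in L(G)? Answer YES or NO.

Convert to CNF:
  S -> T0 A | T0 B | T1 C | b | c
  A -> a
  B -> B T0 | T0 T0 | T0 T1
  C -> T0 T1
  T0 -> b
  T1 -> c

CYK table (by increasing span):
  [0..0]={S,T1}  "c"  orig:{S}
  [1..1]={S,T0}  "b"  orig:{S}
  [2..2]={S,T1}  "c"  orig:{S}
  [0..1]=∅  "cb"
  [1..2]={B,C}  "bc"
  [0..2]={S}  "cbc"

S ∈ T[0,2] ⇒ YES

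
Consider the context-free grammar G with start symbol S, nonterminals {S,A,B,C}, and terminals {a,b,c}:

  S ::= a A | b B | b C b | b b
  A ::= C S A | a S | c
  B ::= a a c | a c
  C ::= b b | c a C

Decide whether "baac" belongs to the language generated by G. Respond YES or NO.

Convert to CNF:
  S -> T0 A | T2 B | T2 T2 | T2 X6
  A -> C X3 | T0 S | c
  B -> T0 T1 | T0 X4
  C -> T1 X5 | T2 T2
  T0 -> a
  T1 -> c
  T2 -> b
  X3 -> S A
  X4 -> T0 T1
  X5 -> T0 C
  X6 -> C T2

Fill CYK table bottom-up:
  T[0,0] 'b' = {T2}  orig:{}
  T[1,1] 'a' = {T0}  orig:{}
  T[2,2] 'a' = {T0}  orig:{}
  T[3,3] 'c' = {A,T1}  orig:{A}
  T[0,1] 'ba' = ∅
  T[1,2] 'aa' = ∅
  T[2,3] 'ac' = {B,S,X4}  orig:{B,S}
  T[0,2] 'baa' = ∅
  T[1,3] 'aac' = {A,B}
  T[0,3] 'baac' = {S}

S ∈ T[0,3] ⇒ YES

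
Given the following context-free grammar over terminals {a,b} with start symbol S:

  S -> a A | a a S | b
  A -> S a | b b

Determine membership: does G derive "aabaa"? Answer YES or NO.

CNF form of G:
  S -> T0 A | T0 X2 | b
  A -> S T0 | T1 T1
  T0 -> a
  T1 -> b
  X2 -> T0 S

Fill CYK table bottom-up:
  T[0,0] 'a' = {T0}  orig:{}
  T[1,1] 'a' = {T0}  orig:{}
  T[2,2] 'b' = {S,T1}  orig:{S}
  T[3,3] 'a' = {T0}  orig:{}
  T[4,4] 'a' = {T0}  orig:{}
  T[0,1] 'aa' = ∅
  T[1,2] 'ab' = {X2}  orig:{}
  T[2,3] 'ba' = {A}
  T[3,4] 'aa' = ∅
  T[0,2] 'aab' = {S}
  T[1,3] 'aba' = {S}
  T[2,4] 'baa' = ∅
  T[0,3] 'aaba' = {A,X2}  orig:{A}
  T[1,4] 'abaa' = {A}
  T[0,4] 'aabaa' = {S}

S ∈ T[0,4] ⇒ YES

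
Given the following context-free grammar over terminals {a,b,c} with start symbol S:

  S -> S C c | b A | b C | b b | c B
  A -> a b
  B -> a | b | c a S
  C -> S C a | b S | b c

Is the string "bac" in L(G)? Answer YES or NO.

Convert to CNF:
  S -> S X5 | T1 A | T1 C | T1 T1 | T2 B
  A -> T0 T1
  B -> T2 X3 | a | b
  C -> S X4 | T1 S | T1 T2
  T0 -> a
  T1 -> b
  T2 -> c
  X3 -> T0 S
  X4 -> C T0
  X5 -> C T2

CYK table (by increasing span):
  T[0,0] 'b' = {B,T1}  orig:{B}
  T[1,1] 'a' = {B,T0}  orig:{B}
  T[2,2] 'c' = {T2}  orig:{}
  T[0,1] 'ba' = ∅
  T[1,2] 'ac' = ∅
  T[0,2] 'bac' = ∅

S ∉ T[0,2] ⇒ NO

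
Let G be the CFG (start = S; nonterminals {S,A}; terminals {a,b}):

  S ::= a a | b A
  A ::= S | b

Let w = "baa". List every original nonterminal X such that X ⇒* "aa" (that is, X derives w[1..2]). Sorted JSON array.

Convert to CNF:
  S -> T0 T0 | T1 A
  A -> T0 T0 | T1 A | b
  T0 -> a
  T1 -> b

CYK table (by increasing span) — only the sub-triangle for w[1..2]:
  T[1,1] 'a' = {T0}  orig:{}
  T[2,2] 'a' = {T0}  orig:{}
  T[1,2] 'aa' = {A,S}

Original NTs in T[1,2] deriving "aa": ["A", "S"]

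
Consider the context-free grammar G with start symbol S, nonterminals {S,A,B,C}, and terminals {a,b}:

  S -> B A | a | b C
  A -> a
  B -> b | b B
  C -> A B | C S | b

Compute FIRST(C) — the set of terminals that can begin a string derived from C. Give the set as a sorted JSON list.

FIRST sets, iterate to fixpoint:
[1]
  A via A→a: +{a}
  B via B→b: +{b}
  C via C→A B: +{a}
  C via C→b: +{b}
  S via S→B A: +{b}
  S via S→a: +{a}
  S: {a,b}  A: {a}  B: {b}  C: {a,b}
[2] (no change)
  S: {a,b}  A: {a}  B: {b}  C: {a,b}

FIRST(C) = ["a", "b"]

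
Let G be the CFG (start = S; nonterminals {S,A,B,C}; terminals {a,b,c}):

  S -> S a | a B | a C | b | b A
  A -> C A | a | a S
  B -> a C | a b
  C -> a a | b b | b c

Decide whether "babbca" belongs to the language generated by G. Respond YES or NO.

Convert to CNF:
  S -> S T0 | T0 B | T0 C | T1 A | b
  A -> C A | T0 S | a
  B -> T0 C | T0 T1
  C -> T0 T0 | T1 T1 | T1 T2
  T0 -> a
  T1 -> b
  T2 -> c

CYK fill:
  cell(0,0) b: {S,T1}  orig:{S}
  cell(1,1) a: {A,T0}  orig:{A}
  cell(2,2) b: {S,T1}  orig:{S}
  cell(3,3) b: {S,T1}  orig:{S}
  cell(4,4) c: {T2}  orig:{}
  cell(5,5) a: {A,T0}  orig:{A}
  cell(0,1) ba: {S}
  cell(1,2) ab: {A,B}
  cell(2,3) bb: {C}
  cell(3,4) bc: {C}
  cell(4,5) ca: ∅
  cell(0,2) bab: {S}
  cell(1,3) abb: {B,S}
  cell(2,4) bbc: ∅
  cell(3,5) bca: {A}
  cell(0,3) babb: ∅
  cell(1,4) abbc: ∅
  cell(2,5) bbca: {S}
  cell(0,4) babbc: ∅
  cell(1,5) abbca: {A}
  cell(0,5) babbca: {S}

S ∈ T[0,5] ⇒ YES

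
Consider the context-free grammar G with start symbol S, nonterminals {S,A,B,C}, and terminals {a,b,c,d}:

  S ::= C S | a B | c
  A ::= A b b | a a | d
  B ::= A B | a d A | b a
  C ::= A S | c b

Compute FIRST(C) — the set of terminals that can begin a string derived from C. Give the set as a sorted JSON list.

FIRST iteration:
pass 1:
  A via A→a a: +{a}
  A via A→d: +{d}
  B via B→A B: +{a,d}
  B via B→b a: +{b}
  C via C→A S: +{a,d}
  C via C→c b: +{c}
  S via S→C S: +{a,c,d}
  FIRST(S)={a,c,d}  FIRST(A)={a,d}  FIRST(B)={a,b,d}  FIRST(C)={a,c,d}
pass 2: done
  FIRST(S)={a,c,d}  FIRST(A)={a,d}  FIRST(B)={a,b,d}  FIRST(C)={a,c,d}

FIRST(C) = ["a", "c", "d"]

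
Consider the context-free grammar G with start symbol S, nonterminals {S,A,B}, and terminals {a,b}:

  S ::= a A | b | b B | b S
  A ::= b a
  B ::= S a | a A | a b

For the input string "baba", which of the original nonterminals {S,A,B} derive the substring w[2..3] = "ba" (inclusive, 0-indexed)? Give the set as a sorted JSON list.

CNF form of G:
  S -> T0 B | T0 S | T1 A | b
  A -> T0 T1
  B -> S T1 | T1 A | T1 T0
  T0 -> b
  T1 -> a

CYK fill — only the sub-triangle for w[2..3]:
  cell(2,2) b: {S,T0}  orig:{S}
  cell(3,3) a: {T1}  orig:{}
  cell(2,3) ba: {A,B}

Original NTs in T[2,3] deriving "ba": ["A", "B"]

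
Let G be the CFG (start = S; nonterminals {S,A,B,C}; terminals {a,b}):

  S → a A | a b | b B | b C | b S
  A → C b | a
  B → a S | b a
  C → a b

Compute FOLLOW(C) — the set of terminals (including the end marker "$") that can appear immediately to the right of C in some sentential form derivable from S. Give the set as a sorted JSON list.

Compute FIRST by fixpoint:
iter 1:
  A via A→a: +{a}
  B via B→a S: +{a}
  B via B→b a: +{b}
  C via C→a b: +{a}
  S via S→a A: +{a}
  S via S→b B: +{b}
  S: {a,b}  A: {a}  B: {a,b}  C: {a}
iter 2: done
  S: {a,b}  A: {a}  B: {a,b}  C: {a}

FOLLOW iteration:
initialize: $ ∈ FOLLOW(S)
pass 1:
  A→C b: FOLLOW(C) ⊇ FIRST(b) = {b}; new: +{b}
  S→a A: FOLLOW(A) ⊇ FOLLOW(S) ⊇ {$}; new: +{$}
  S→b B: FOLLOW(B) ⊇ FOLLOW(S) ⊇ {$}; new: +{$}
  S→b C: FOLLOW(C) ⊇ FOLLOW(S) ⊇ {$}; new: +{$}
  FOLLOW[S]={$}  FOLLOW[A]={$}  FOLLOW[B]={$}  FOLLOW[C]={$,b}
pass 2: done
  FOLLOW[S]={$}  FOLLOW[A]={$}  FOLLOW[B]={$}  FOLLOW[C]={$,b}

FOLLOW(C) = ["$", "b"]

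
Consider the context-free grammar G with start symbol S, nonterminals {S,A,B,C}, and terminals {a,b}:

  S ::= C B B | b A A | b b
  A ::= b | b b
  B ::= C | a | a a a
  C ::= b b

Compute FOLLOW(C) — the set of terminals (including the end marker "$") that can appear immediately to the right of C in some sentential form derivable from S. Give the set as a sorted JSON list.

Compute FIRST by fixpoint:
iter 1:
  A via A→b: +{b}
  B via B→a: +{a}
  C via C→b b: +{b}
  S via S→C B B: +{b}
  S: {b}  A: {b}  B: {a}  C: {b}
iter 2:
  B via B→C: +{b}
  S: {b}  A: {b}  B: {a,b}  C: {b}
iter 3: done
  S: {b}  A: {b}  B: {a,b}  C: {b}

FOLLOW iteration:
initialize: $ ∈ FOLLOW(S)
round 1:
  S→C B B: FOLLOW(C) ⊇ FIRST(B) = {a,b}; new: +{a,b}
  S→C B B: FOLLOW(B) ⊇ FIRST(B) = {a,b}; new: +{a,b}
  S→C B B: FOLLOW(B) ⊇ FOLLOW(S) ⊇ {$}; new: +{$}
  S→b A A: FOLLOW(A) ⊇ FIRST(A) = {b}; new: +{b}
  S→b A A: FOLLOW(A) ⊇ FOLLOW(S) ⊇ {$}; new: +{$}
  S: {$}  A: {$,b}  B: {$,a,b}  C: {a,b}
round 2:
  B→C: FOLLOW(C) ⊇ FOLLOW(B) ⊇ {$,a,b}; new: +{$}
  S: {$}  A: {$,b}  B: {$,a,b}  C: {$,a,b}
round 3: done
  S: {$}  A: {$,b}  B: {$,a,b}  C: {$,a,b}

FOLLOW(C) = ["$", "a", "b"]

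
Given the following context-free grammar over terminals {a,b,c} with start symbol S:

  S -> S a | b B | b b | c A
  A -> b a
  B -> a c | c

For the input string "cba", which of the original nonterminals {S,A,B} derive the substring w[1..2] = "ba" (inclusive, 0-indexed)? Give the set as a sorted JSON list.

Convert to CNF:
  S -> S T1 | T0 B | T0 T0 | T2 A
  A -> T0 T1
  B -> T1 T2 | c
  T0 -> b
  T1 -> a
  T2 -> c

Fill CYK table bottom-up (cells [i..j] with 1 ≤ i ≤ j ≤ 2 only):
  [1..1]={T0}  "b"  orig:{}
  [2..2]={T1}  "a"  orig:{}
  [1..2]={A}  "ba"

Original NTs in T[1,2] deriving "ba": ["A"]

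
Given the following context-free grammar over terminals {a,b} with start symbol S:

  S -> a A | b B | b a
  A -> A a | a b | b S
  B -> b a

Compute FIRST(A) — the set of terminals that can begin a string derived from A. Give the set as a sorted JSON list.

FIRST sets, iterate to fixpoint:
pass 1:
  A via A→a b: +{a}
  A via A→b S: +{b}
  B via B→b a: +{b}
  S via S→a A: +{a}
  S via S→b B: +{b}
  S: {a,b}  A: {a,b}  B: {b}
pass 2: (stable)
  S: {a,b}  A: {a,b}  B: {b}

FIRST(A) = ["a", "b"]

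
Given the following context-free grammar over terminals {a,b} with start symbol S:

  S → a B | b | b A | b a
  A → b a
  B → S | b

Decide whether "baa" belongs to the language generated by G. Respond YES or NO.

Convert to CNF:
  S -> T0 A | T0 T1 | T1 B | b
  A -> T0 T1
  B -> T0 A | T0 T1 | T1 B | b
  T0 -> b
  T1 -> a

CYK fill:
  cell(0,0) b: {B,S,T0}  orig:{B,S}
  cell(1,1) a: {T1}  orig:{}
  cell(2,2) a: {T1}  orig:{}
  cell(0,1) ba: {A,B,S}
  cell(1,2) aa: ∅
  cell(0,2) baa: ∅

S ∉ T[0,2] ⇒ NO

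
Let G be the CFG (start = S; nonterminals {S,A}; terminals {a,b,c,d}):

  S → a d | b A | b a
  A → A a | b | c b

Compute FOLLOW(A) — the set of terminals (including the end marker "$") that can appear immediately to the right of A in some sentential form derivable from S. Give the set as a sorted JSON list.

FIRST sets, iterate to fixpoint:
[1]
  A via A→b: +{b}
  A via A→c b: +{c}
  S via S→a d: +{a}
  S via S→b A: +{b}
  S: {a,b}  A: {b,c}
[2] (no change)
  S: {a,b}  A: {b,c}

FOLLOW iteration:
FOLLOW(S) := {$}
round 1:
  A→A a: FOLLOW(A) ⊇ FIRST(a) = {a}; new: +{a}
  S→b A: FOLLOW(A) ⊇ FOLLOW(S) ⊇ {$}; new: +{$}
  FOLLOW[S]={$}  FOLLOW[A]={$,a}
round 2: done
  FOLLOW[S]={$}  FOLLOW[A]={$,a}

FOLLOW(A) = ["$", "a"]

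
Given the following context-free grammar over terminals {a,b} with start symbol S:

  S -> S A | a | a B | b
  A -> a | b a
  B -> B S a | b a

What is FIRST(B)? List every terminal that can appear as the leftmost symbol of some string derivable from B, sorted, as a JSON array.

Compute FIRST by fixpoint:
pass 1:
  A via A→a: +{a}
  A via A→b a: +{b}
  B via B→b a: +{b}
  S via S→a: +{a}
  S via S→b: +{b}
  FIRST[S]={a,b}  FIRST[A]={a,b}  FIRST[B]={b}
pass 2: done
  FIRST[S]={a,b}  FIRST[A]={a,b}  FIRST[B]={b}

FIRST(B) = ["b"]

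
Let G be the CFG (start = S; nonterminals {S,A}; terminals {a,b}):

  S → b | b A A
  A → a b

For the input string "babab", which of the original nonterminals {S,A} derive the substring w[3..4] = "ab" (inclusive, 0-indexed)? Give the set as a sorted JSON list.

Convert to CNF:
  S -> T1 X2 | b
  A -> T0 T1
  T0 -> a
  T1 -> b
  X2 -> A A

CYK table (by increasing span), restricted to cells inside w[3..4]:
  [3..3]={T0}  "a"  orig:{}
  [4..4]={S,T1}  "b"  orig:{S}
  [3..4]={A}  "ab"

Original NTs in T[3,4] deriving "ab": ["A"]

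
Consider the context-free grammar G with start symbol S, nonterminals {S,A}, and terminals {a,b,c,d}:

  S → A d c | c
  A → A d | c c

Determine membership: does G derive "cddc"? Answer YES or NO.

CNF form of G:
  S -> A X2 | c
  A -> A T0 | T1 T1
  T0 -> d
  T1 -> c
  X2 -> T0 T1

CYK table (by increasing span):
  [0..0]={S,T1}  "c"  orig:{S}
  [1..1]={T0}  "d"  orig:{}
  [2..2]={T0}  "d"  orig:{}
  [3..3]={S,T1}  "c"  orig:{S}
  [0..1]=∅  "cd"
  [1..2]=∅  "dd"
  [2..3]={X2}  "dc"  orig:{}
  [0..2]=∅  "cdd"
  [1..3]=∅  "ddc"
  [0..3]=∅  "cddc"

S ∉ T[0,3] ⇒ NO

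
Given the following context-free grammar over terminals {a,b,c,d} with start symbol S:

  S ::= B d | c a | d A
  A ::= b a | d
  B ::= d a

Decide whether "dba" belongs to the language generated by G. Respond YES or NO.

Convert to CNF:
  S -> B T2 | T2 A | T3 T1
  A -> T0 T1 | d
  B -> T2 T1
  T0 -> b
  T1 -> a
  T2 -> d
  T3 -> c

CYK table (by increasing span):
  [0..0]={A,T2}  "d"  orig:{A}
  [1..1]={T0}  "b"  orig:{}
  [2..2]={T1}  "a"  orig:{}
  [0..1]=∅  "db"
  [1..2]={A}  "ba"
  [0..2]={S}  "dba"

S ∈ T[0,2] ⇒ YES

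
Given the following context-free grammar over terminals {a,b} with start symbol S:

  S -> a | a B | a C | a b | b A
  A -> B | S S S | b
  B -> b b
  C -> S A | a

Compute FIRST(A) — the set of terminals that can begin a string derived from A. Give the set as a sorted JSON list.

FIRST iteration:
[1]
  A via A→b: +{b}
  B via B→b b: +{b}
  C via C→a: +{a}
  S via S→a: +{a}
  S via S→b A: +{b}
  S: {a,b}  A: {b}  B: {b}  C: {a}
[2]
  A via A→S S S: +{a}
  C via C→S A: +{b}
  S: {a,b}  A: {a,b}  B: {b}  C: {a,b}
[3] — fixpoint
  S: {a,b}  A: {a,b}  B: {b}  C: {a,b}

FIRST(A) = ["a", "b"]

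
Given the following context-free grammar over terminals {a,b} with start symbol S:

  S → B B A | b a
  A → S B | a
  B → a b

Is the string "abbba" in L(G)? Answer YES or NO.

Convert to CNF:
  S -> B X2 | T1 T0
  A -> S B | a
  B -> T0 T1
  T0 -> a
  T1 -> b
  X2 -> B A

Fill CYK table bottom-up:
  cell(0,0) a: {A,T0}  orig:{A}
  cell(1,1) b: {T1}  orig:{}
  cell(2,2) b: {T1}  orig:{}
  cell(3,3) b: {T1}  orig:{}
  cell(4,4) a: {A,T0}  orig:{A}
  cell(0,1) ab: {B}
  cell(1,2) bb: ∅
  cell(2,3) bb: ∅
  cell(3,4) ba: {S}
  cell(0,2) abb: ∅
  cell(1,3) bbb: ∅
  cell(2,4) bba: ∅
  cell(0,3) abbb: ∅
  cell(1,4) bbba: ∅
  cell(0,4) abbba: ∅

S ∉ T[0,4] ⇒ NO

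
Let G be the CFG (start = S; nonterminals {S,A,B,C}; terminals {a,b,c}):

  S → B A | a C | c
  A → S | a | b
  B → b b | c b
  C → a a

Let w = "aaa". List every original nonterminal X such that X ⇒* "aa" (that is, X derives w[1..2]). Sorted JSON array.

Convert to CNF:
  S -> B A | T0 C | c
  A -> B A | T0 C | a | b | c
  B -> T1 T1 | T2 T1
  C -> T0 T0
  T0 -> a
  T1 -> b
  T2 -> c

Fill CYK table bottom-up (cells [i..j] with 1 ≤ i ≤ j ≤ 2 only):
  T[1,1] 'a' = {A,T0}  orig:{A}
  T[2,2] 'a' = {A,T0}  orig:{A}
  T[1,2] 'aa' = {C}

Original NTs in T[1,2] deriving "aa": ["C"]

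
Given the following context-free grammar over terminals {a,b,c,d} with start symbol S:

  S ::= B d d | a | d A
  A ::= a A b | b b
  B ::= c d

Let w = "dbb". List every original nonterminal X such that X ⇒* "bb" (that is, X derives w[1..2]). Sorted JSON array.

CNF form of G:
  S -> B X5 | T3 A | a
  A -> T0 X4 | T1 T1
  B -> T2 T3
  T0 -> a
  T1 -> b
  T2 -> c
  T3 -> d
  X4 -> A T1
  X5 -> T3 T3

Fill CYK table bottom-up — only the sub-triangle for w[1..2]:
  cell(1,1) b: {T1}  orig:{}
  cell(2,2) b: {T1}  orig:{}
  cell(1,2) bb: {A}

Original NTs in T[1,2] deriving "bb": ["A"]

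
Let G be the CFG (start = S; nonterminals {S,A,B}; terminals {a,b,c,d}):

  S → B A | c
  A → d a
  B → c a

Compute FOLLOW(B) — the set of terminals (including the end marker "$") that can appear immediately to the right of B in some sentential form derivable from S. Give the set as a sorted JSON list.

Compute FIRST by fixpoint:
pass 1:
  A via A→d a: +{d}
  B via B→c a: +{c}
  S via S→B A: +{c}
  FIRST(S)={c}  FIRST(A)={d}  FIRST(B)={c}
pass 2: — fixpoint
  FIRST(S)={c}  FIRST(A)={d}  FIRST(B)={c}

Compute FOLLOW by fixpoint:
FOLLOW(S) := {$}
round 1:
  S→B A: FOLLOW(B) ⊇ FIRST(A) = {d}; new: +{d}
  S→B A: FOLLOW(A) ⊇ FOLLOW(S) ⊇ {$}; new: +{$}
  S: {$}  A: {$}  B: {d}
round 2: (stable)
  S: {$}  A: {$}  B: {d}

FOLLOW(B) = ["d"]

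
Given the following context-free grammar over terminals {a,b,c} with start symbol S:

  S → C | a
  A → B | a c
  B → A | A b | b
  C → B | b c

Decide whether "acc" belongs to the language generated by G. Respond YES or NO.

CNF form of G:
  S -> A T0 | T0 T2 | T1 T2 | a | b
  A -> A T0 | T1 T2 | b
  B -> A T0 | T1 T2 | b
  C -> A T0 | T0 T2 | T1 T2 | b
  T0 -> b
  T1 -> a
  T2 -> c

CYK table (by increasing span):
  cell(0,0) a: {S,T1}  orig:{S}
  cell(1,1) c: {T2}  orig:{}
  cell(2,2) c: {T2}  orig:{}
  cell(0,1) ac: {A,B,C,S}
  cell(1,2) cc: ∅
  cell(0,2) acc: ∅

S ∉ T[0,2] ⇒ NO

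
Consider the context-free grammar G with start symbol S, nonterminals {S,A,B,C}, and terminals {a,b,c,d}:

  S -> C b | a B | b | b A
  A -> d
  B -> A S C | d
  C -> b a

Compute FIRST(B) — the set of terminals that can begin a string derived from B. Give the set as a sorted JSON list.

Compute FIRST by fixpoint:
[1]
  A via A→d: +{d}
  B via B→A S C: +{d}
  C via C→b a: +{b}
  S via S→C b: +{b}
  S via S→a B: +{a}
  FIRST(S)={a,b}  FIRST(A)={d}  FIRST(B)={d}  FIRST(C)={b}
[2] — fixpoint
  FIRST(S)={a,b}  FIRST(A)={d}  FIRST(B)={d}  FIRST(C)={b}

FIRST(B) = ["d"]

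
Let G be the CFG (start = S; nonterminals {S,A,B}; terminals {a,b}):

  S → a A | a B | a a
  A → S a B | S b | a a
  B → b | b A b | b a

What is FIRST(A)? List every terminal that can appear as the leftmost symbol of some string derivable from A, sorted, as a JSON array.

FIRST iteration:
[1]
  A via A→a a: +{a}
  B via B→b: +{b}
  S via S→a A: +{a}
  S: {a}  A: {a}  B: {b}
[2] — fixpoint
  S: {a}  A: {a}  B: {b}

FIRST(A) = ["a"]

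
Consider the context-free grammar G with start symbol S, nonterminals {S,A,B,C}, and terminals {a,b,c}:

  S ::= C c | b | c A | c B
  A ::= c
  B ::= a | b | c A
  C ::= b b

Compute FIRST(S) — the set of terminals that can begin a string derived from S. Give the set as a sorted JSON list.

FIRST sets, iterate to fixpoint:
iter 1:
  A via A→c: +{c}
  B via B→a: +{a}
  B via B→b: +{b}
  B via B→c A: +{c}
  C via C→b b: +{b}
  S via S→C c: +{b}
  S via S→c A: +{c}
  FIRST(S)={b,c}  FIRST(A)={c}  FIRST(B)={a,b,c}  FIRST(C)={b}
iter 2: (no change)
  FIRST(S)={b,c}  FIRST(A)={c}  FIRST(B)={a,b,c}  FIRST(C)={b}

FIRST(S) = ["b", "c"]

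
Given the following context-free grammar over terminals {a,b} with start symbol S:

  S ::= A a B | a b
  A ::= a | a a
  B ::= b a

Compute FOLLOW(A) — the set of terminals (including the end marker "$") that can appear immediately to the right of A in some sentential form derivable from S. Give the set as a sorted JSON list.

FIRST sets, iterate to fixpoint:
iter 1:
  A via A→a: +{a}
  B via B→b a: +{b}
  S via S→A a B: +{a}
  FIRST[S]={a}  FIRST[A]={a}  FIRST[B]={b}
iter 2: (no change)
  FIRST[S]={a}  FIRST[A]={a}  FIRST[B]={b}

FOLLOW sets:
FOLLOW(S) := {$}
[1]
  S→A a B: FOLLOW(A) ⊇ FIRST(a) = {a}; new: +{a}
  S→A a B: FOLLOW(B) ⊇ FOLLOW(S) ⊇ {$}; new: +{$}
  S: {$}  A: {a}  B: {$}
[2] done
  S: {$}  A: {a}  B: {$}

FOLLOW(A) = ["a"]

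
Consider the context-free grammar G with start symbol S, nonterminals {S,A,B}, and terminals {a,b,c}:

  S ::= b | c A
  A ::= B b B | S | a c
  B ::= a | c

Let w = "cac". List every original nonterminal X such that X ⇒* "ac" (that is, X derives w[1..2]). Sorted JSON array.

CNF form of G:
  S -> T2 A | b
  A -> B X3 | T1 T2 | T2 A | b
  B -> a | c
  T0 -> b
  T1 -> a
  T2 -> c
  X3 -> T0 B

CYK fill — only the sub-triangle for w[1..2]:
  [1..1]={B,T1}  "a"  orig:{B}
  [2..2]={B,T2}  "c"  orig:{B}
  [1..2]={A}  "ac"

Original NTs in T[1,2] deriving "ac": ["A"]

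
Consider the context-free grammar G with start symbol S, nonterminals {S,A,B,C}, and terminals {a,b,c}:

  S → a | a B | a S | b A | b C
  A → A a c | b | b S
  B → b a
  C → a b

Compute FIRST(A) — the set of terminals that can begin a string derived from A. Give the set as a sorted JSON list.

FIRST sets, iterate to fixpoint:
iter 1:
  A via A→b: +{b}
  B via B→b a: +{b}
  C via C→a b: +{a}
  S via S→a: +{a}
  S via S→b A: +{b}
  S: {a,b}  A: {b}  B: {b}  C: {a}
iter 2: (stable)
  S: {a,b}  A: {b}  B: {b}  C: {a}

FIRST(A) = ["b"]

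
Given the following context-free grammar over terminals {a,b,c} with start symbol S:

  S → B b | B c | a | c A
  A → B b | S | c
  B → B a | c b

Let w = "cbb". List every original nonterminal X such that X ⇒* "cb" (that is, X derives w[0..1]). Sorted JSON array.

Convert to CNF:
  S -> B T0 | B T1 | T1 A | a
  A -> B T0 | B T1 | T1 A | a | c
  B -> B T2 | T1 T0
  T0 -> b
  T1 -> c
  T2 -> a

Fill CYK table bottom-up (cells [i..j] with 0 ≤ i ≤ j ≤ 1 only):
  cell(0,0) c: {A,T1}  orig:{A}
  cell(1,1) b: {T0}  orig:{}
  cell(0,1) cb: {B}

Original NTs in T[0,1] deriving "cb": ["B"]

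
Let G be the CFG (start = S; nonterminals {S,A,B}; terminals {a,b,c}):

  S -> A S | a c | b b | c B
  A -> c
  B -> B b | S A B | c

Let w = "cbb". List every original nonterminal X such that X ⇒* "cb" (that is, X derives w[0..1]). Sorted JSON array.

CNF form of G:
  S -> A S | T0 T0 | T1 T2 | T2 B
  A -> c
  B -> B T0 | S X3 | c
  T0 -> b
  T1 -> a
  T2 -> c
  X3 -> A B

CYK fill — only the sub-triangle for w[0..1]:
  [0..0]={A,B,T2}  "c"  orig:{A,B}
  [1..1]={T0}  "b"  orig:{}
  [0..1]={B}  "cb"

Original NTs in T[0,1] deriving "cb": ["B"]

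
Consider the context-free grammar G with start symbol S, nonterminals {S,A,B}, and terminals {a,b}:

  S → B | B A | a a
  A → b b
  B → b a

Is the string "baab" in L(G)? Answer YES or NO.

Convert to CNF:
  S -> B A | T0 T1 | T1 T1
  A -> T0 T0
  B -> T0 T1
  T0 -> b
  T1 -> a

Fill CYK table bottom-up:
  T[0,0] 'b' = {T0}  orig:{}
  T[1,1] 'a' = {T1}  orig:{}
  T[2,2] 'a' = {T1}  orig:{}
  T[3,3] 'b' = {T0}  orig:{}
  T[0,1] 'ba' = {B,S}
  T[1,2] 'aa' = {S}
  T[2,3] 'ab' = ∅
  T[0,2] 'baa' = ∅
  T[1,3] 'aab' = ∅
  T[0,3] 'baab' = ∅

S ∉ T[0,3] ⇒ NO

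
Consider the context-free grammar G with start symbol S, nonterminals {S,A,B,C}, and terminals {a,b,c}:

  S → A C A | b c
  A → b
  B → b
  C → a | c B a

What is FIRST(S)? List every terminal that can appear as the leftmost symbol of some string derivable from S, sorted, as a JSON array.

FIRST sets, iterate to fixpoint:
round 1:
  A via A→b: +{b}
  B via B→b: +{b}
  C via C→a: +{a}
  C via C→c B a: +{c}
  S via S→A C A: +{b}
  FIRST(S)={b}  FIRST(A)={b}  FIRST(B)={b}  FIRST(C)={a,c}
round 2: done
  FIRST(S)={b}  FIRST(A)={b}  FIRST(B)={b}  FIRST(C)={a,c}

FIRST(S) = ["b"]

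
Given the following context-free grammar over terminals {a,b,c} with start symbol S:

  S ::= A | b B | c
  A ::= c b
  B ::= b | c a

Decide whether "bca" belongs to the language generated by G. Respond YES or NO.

CNF form of G:
  S -> T0 T1 | T1 B | c
  A -> T0 T1
  B -> T0 T2 | b
  T0 -> c
  T1 -> b
  T2 -> a

Fill CYK table bottom-up:
  cell(0,0) b: {B,T1}  orig:{B}
  cell(1,1) c: {S,T0}  orig:{S}
  cell(2,2) a: {T2}  orig:{}
  cell(0,1) bc: ∅
  cell(1,2) ca: {B}
  cell(0,2) bca: {S}

S ∈ T[0,2] ⇒ YES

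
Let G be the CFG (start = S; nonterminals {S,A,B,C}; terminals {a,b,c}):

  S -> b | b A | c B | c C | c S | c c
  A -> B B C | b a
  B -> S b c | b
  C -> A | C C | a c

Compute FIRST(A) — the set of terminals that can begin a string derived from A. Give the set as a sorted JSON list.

FIRST iteration:
round 1:
  A via A→b a: +{b}
  B via B→b: +{b}
  C via C→A: +{b}
  C via C→a c: +{a}
  S via S→b: +{b}
  S via S→c B: +{c}
  S: {b,c}  A: {b}  B: {b}  C: {a,b}
round 2:
  B via B→S b c: +{c}
  S: {b,c}  A: {b}  B: {b,c}  C: {a,b}
round 3:
  A via A→B B C: +{c}
  C via C→A: +{c}
  S: {b,c}  A: {b,c}  B: {b,c}  C: {a,b,c}
round 4: — fixpoint
  S: {b,c}  A: {b,c}  B: {b,c}  C: {a,b,c}

FIRST(A) = ["b", "c"]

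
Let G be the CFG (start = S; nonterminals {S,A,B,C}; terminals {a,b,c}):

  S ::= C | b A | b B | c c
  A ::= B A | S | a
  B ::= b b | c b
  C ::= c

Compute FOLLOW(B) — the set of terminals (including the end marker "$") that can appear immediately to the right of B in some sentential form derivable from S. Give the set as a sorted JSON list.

Compute FIRST by fixpoint:
pass 1:
  A via A→a: +{a}
  B via B→b b: +{b}
  B via B→c b: +{c}
  C via C→c: +{c}
  S via S→C: +{c}
  S via S→b A: +{b}
  FIRST[S]={b,c}  FIRST[A]={a}  FIRST[B]={b,c}  FIRST[C]={c}
pass 2:
  A via A→B A: +{b,c}
  FIRST[S]={b,c}  FIRST[A]={a,b,c}  FIRST[B]={b,c}  FIRST[C]={c}
pass 3: — fixpoint
  FIRST[S]={b,c}  FIRST[A]={a,b,c}  FIRST[B]={b,c}  FIRST[C]={c}

FOLLOW iteration:
FOLLOW(S) := {$}
pass 1:
  A→B A: FOLLOW(B) ⊇ FIRST(A) = {a,b,c}; new: +{a,b,c}
  S→C: FOLLOW(C) ⊇ FOLLOW(S) ⊇ {$}; new: +{$}
  S→b A: FOLLOW(A) ⊇ FOLLOW(S) ⊇ {$}; new: +{$}
  S→b B: FOLLOW(B) ⊇ FOLLOW(S) ⊇ {$}; new: +{$}
  FOLLOW[S]={$}  FOLLOW[A]={$}  FOLLOW[B]={$,a,b,c}  FOLLOW[C]={$}
pass 2: (no change)
  FOLLOW[S]={$}  FOLLOW[A]={$}  FOLLOW[B]={$,a,b,c}  FOLLOW[C]={$}

FOLLOW(B) = ["$", "a", "b", "c"]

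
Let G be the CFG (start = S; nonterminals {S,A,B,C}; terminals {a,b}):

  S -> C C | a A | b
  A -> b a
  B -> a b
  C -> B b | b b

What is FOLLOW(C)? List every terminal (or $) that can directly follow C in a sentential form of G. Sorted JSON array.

FIRST iteration:
pass 1:
  A via A→b a: +{b}
  B via B→a b: +{a}
  C via C→B b: +{a}
  C via C→b b: +{b}
  S via S→C C: +{a,b}
  FIRST(S)={a,b}  FIRST(A)={b}  FIRST(B)={a}  FIRST(C)={a,b}
pass 2: done
  FIRST(S)={a,b}  FIRST(A)={b}  FIRST(B)={a}  FIRST(C)={a,b}

FOLLOW sets:
seed FOLLOW(S) with $
iter 1:
  C→B b: FOLLOW(B) ⊇ FIRST(b) = {b}; new: +{b}
  S→C C: FOLLOW(C) ⊇ FIRST(C) = {a,b}; new: +{a,b}
  S→C C: FOLLOW(C) ⊇ FOLLOW(S) ⊇ {$}; new: +{$}
  S→a A: FOLLOW(A) ⊇ FOLLOW(S) ⊇ {$}; new: +{$}
  FOLLOW(S)={$}  FOLLOW(A)={$}  FOLLOW(B)={b}  FOLLOW(C)={$,a,b}
iter 2: (no change)
  FOLLOW(S)={$}  FOLLOW(A)={$}  FOLLOW(B)={b}  FOLLOW(C)={$,a,b}

FOLLOW(C) = ["$", "a", "b"]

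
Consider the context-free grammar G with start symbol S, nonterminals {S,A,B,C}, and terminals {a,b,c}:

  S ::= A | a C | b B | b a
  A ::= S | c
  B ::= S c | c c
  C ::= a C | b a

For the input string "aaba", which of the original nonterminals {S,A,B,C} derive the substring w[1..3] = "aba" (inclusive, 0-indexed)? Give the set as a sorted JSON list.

Convert to CNF:
  S -> T0 C | T1 B | T1 T0 | c
  A -> T0 C | T1 B | T1 T0 | c
  B -> S T2 | T2 T2
  C -> T0 C | T1 T0
  T0 -> a
  T1 -> b
  T2 -> c

CYK table (by increasing span) — only the sub-triangle for w[1..3]:
  T[1,1] 'a' = {T0}  orig:{}
  T[2,2] 'b' = {T1}  orig:{}
  T[3,3] 'a' = {T0}  orig:{}
  T[1,2] 'ab' = ∅
  T[2,3] 'ba' = {A,C,S}
  T[1,3] 'aba' = {A,C,S}

Original NTs in T[1,3] deriving "aba": ["A", "C", "S"]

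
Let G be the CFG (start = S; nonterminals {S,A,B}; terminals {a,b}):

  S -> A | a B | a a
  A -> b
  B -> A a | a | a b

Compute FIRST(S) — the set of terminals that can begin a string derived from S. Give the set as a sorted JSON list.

Compute FIRST by fixpoint:
pass 1:
  A via A→b: +{b}
  B via B→A a: +{b}
  B via B→a: +{a}
  S via S→A: +{b}
  S via S→a B: +{a}
  S: {a,b}  A: {b}  B: {a,b}
pass 2: (stable)
  S: {a,b}  A: {b}  B: {a,b}

FIRST(S) = ["a", "b"]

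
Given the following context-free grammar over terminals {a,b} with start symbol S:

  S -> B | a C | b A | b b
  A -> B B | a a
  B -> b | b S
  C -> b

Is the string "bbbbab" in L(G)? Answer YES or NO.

CNF form of G:
  S -> T0 C | T1 A | T1 S | T1 T1 | b
  A -> B B | T0 T0
  B -> T1 S | b
  C -> b
  T0 -> a
  T1 -> b

CYK fill:
  T[0,0] 'b' = {B,C,S,T1}  orig:{B,C,S}
  T[1,1] 'b' = {B,C,S,T1}  orig:{B,C,S}
  T[2,2] 'b' = {B,C,S,T1}  orig:{B,C,S}
  T[3,3] 'b' = {B,C,S,T1}  orig:{B,C,S}
  T[4,4] 'a' = {T0}  orig:{}
  T[5,5] 'b' = {B,C,S,T1}  orig:{B,C,S}
  T[0,1] 'bb' = {A,B,S}
  T[1,2] 'bb' = {A,B,S}
  T[2,3] 'bb' = {A,B,S}
  T[3,4] 'ba' = ∅
  T[4,5] 'ab' = {S}
  T[0,2] 'bbb' = {A,B,S}
  T[1,3] 'bbb' = {A,B,S}
  T[2,4] 'bba' = ∅
  T[3,5] 'bab' = {B,S}
  T[0,3] 'bbbb' = {A,B,S}
  T[1,4] 'bbba' = ∅
  T[2,5] 'bbab' = {A,B,S}
  T[0,4] 'bbbba' = ∅
  T[1,5] 'bbbab' = {A,B,S}
  T[0,5] 'bbbbab' = {A,B,S}

S ∈ T[0,5] ⇒ YES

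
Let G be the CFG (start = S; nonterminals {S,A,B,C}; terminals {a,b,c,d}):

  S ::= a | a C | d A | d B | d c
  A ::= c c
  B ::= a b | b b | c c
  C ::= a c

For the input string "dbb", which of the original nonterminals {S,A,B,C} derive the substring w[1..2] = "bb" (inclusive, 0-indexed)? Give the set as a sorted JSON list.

CNF form of G:
  S -> T1 C | T3 A | T3 B | T3 T0 | a
  A -> T0 T0
  B -> T0 T0 | T1 T2 | T2 T2
  C -> T1 T0
  T0 -> c
  T1 -> a
  T2 -> b
  T3 -> d

CYK table (by increasing span) (cells [i..j] with 1 ≤ i ≤ j ≤ 2 only):
  T[1,1] 'b' = {T2}  orig:{}
  T[2,2] 'b' = {T2}  orig:{}
  T[1,2] 'bb' = {B}

Original NTs in T[1,2] deriving "bb": ["B"]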